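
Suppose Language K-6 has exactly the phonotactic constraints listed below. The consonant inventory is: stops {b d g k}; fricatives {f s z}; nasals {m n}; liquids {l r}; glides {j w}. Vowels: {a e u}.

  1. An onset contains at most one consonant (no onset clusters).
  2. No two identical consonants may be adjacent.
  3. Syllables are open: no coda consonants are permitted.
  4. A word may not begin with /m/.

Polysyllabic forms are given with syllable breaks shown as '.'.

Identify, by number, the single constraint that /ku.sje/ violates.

/ku.sje/: syllable 2 onset /sj/ has 2 consonants (> 1).
This is a violation of constraint 1: "An onset contains at most one consonant (no onset clusters)."
The remaining constraints (2, 3, 4) are satisfied.

1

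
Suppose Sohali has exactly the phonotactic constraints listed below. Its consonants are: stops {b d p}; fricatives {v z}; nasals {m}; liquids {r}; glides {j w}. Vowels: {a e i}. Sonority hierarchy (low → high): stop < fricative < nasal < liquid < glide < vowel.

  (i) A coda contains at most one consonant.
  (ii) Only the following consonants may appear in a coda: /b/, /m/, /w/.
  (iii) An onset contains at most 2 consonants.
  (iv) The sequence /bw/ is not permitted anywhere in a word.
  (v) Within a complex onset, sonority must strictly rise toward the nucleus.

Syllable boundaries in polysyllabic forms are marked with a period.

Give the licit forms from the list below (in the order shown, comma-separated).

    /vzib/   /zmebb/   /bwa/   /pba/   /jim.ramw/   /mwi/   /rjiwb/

/vzib/ — violates constraint (v): syllable 1 onset /vz/: /v/ (fricative, 2) → /z/ (fricative, 2) does not rise → illicit
/zmebb/ — violates constraint (i): syllable 1 coda /bb/ has 2 consonants (> 1) → illicit
/bwa/ — violates constraint (iv): contains banned sequence /bw/ → illicit
/pba/ — violates constraint (v): syllable 1 onset /pb/: /p/ (stop, 1) → /b/ (stop, 1) does not rise → illicit
/jim.ramw/ — violates constraint (i): syllable 2 coda /mw/ has 2 consonants (> 1) → illicit
/mwi/ — σ1 onset /mw/ (3→5 rises), coda /∅/ ok → licit
/rjiwb/ — violates constraint (i): syllable 1 coda /wb/ has 2 consonants (> 1) → illicit

/mwi/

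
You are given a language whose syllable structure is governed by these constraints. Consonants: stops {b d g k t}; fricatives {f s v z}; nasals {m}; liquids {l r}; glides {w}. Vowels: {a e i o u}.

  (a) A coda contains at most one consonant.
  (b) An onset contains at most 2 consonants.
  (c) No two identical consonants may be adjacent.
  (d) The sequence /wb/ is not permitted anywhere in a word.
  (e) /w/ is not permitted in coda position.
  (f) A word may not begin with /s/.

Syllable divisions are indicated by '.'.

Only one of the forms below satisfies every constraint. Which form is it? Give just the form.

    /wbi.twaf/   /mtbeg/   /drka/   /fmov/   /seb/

/wbi.twaf/ — violates constraint (d): contains banned sequence /wb/ → phonotactically illegal
/mtbeg/ — violates constraint (b): syllable 1 onset /mtb/ has 3 consonants (> 2) → phonotactically illegal
/drka/ — violates constraint (b): syllable 1 onset /drk/ has 3 consonants (> 2) → phonotactically illegal
/fmov/ — σ1 onset /fm/ (2C), coda /v/ ok → phonotactically legal
/seb/ — violates constraint (f): word begins with /s/ → phonotactically illegal

/fmov/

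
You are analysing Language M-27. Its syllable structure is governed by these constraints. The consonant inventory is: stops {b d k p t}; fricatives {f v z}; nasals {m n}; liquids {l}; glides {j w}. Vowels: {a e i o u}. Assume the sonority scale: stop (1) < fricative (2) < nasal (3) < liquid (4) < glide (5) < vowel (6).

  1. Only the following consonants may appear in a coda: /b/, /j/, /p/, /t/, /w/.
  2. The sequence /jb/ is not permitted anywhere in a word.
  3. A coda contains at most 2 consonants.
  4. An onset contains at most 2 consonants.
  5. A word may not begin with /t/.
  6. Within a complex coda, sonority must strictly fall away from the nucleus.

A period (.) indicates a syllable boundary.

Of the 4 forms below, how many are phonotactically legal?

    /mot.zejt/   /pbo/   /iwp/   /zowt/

/mot.zejt/ — σ1 onset /m/, coda /t/ ok; σ2 onset /z/, coda /jt/ (5→1 falls) ok → phonotactically legal
/pbo/ — σ1 onset /pb/ (2C), coda /∅/ ok → phonotactically legal
/iwp/ — σ1 onset /∅/, coda /wp/ (5→1 falls) ok → phonotactically legal
/zowt/ — σ1 onset /z/, coda /wt/ (5→1 falls) ok → phonotactically legal
Phonotactically legal: /mot.zejt/, /pbo/, /iwp/, /zowt/ → 4.

4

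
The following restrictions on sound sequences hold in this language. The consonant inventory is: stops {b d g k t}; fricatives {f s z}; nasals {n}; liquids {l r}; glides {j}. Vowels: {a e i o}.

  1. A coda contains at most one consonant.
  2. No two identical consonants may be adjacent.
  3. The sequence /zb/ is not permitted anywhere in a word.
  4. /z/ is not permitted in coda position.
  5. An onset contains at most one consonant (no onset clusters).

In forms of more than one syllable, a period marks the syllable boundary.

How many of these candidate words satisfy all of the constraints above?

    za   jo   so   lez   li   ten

za — σ1 onset /z/, coda /∅/ ok → phonotactically legal
jo — σ1 onset /j/, coda /∅/ ok → phonotactically legal
so — σ1 onset /s/, coda /∅/ ok → phonotactically legal
lez — violates constraint 4: syllable 1 coda contains /z/ → phonotactically illegal
li — σ1 onset /l/, coda /∅/ ok → phonotactically legal
ten — σ1 onset /t/, coda /n/ ok → phonotactically legal
Phonotactically legal: za, jo, so, li, ten → 5.

5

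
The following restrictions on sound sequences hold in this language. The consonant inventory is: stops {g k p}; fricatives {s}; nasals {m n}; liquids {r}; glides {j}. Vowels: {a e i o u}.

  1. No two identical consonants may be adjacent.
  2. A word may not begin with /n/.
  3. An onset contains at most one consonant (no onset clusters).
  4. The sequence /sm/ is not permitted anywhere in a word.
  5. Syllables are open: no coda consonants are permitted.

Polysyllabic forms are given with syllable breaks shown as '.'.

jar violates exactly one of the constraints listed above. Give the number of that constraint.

5

jar: syllable 1 coda /r/ has 1 consonant (> 0).
This is a violation of constraint 5: "Syllables are open: no coda consonants are permitted."
The remaining constraints (1, 2, 3, 4) are satisfied.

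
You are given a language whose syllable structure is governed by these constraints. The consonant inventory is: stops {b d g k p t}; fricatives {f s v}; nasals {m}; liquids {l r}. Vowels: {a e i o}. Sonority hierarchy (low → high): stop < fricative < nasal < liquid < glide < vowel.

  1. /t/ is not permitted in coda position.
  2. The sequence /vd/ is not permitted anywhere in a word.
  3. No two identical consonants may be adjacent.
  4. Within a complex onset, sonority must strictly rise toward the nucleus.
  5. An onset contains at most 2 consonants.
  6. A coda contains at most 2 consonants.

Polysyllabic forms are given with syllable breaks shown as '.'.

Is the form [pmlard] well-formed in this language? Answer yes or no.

no

[pmlard] — violates constraint 5: syllable 1 onset /pml/ has 3 consonants (> 2) → ill-formed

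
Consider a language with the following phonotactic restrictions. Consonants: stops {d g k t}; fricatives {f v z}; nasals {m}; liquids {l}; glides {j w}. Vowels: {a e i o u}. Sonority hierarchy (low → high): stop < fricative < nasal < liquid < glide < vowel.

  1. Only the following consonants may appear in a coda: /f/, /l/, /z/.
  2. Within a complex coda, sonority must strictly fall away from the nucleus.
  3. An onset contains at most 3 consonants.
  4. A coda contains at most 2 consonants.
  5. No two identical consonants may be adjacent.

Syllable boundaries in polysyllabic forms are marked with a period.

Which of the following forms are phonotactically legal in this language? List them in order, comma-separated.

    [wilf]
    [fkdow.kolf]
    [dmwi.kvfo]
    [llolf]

[wilf], [dmwi.kvfo]

[wilf] — σ1 onset /w/, coda /lf/ (4→2 falls) ok → phonotactically legal
[fkdow.kolf] — violates constraint 1: syllable 1 coda contains /w/, which is not a licensed coda consonant → phonotactically illegal
[dmwi.kvfo] — σ1 onset /dmw/ (3C), coda /∅/ ok; σ2 onset /kvf/ (3C), coda /∅/ ok → phonotactically legal
[llolf] — violates constraint 5: adjacent identical consonants /ll/ → phonotactically illegal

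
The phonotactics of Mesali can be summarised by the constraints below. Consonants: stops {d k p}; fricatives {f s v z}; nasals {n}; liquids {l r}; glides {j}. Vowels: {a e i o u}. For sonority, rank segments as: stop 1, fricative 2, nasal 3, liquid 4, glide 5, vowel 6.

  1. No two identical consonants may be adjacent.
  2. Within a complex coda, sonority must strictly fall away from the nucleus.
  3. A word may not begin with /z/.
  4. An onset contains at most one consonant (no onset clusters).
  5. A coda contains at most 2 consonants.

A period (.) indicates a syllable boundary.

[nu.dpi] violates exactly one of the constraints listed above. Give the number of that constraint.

[nu.dpi]: syllable 2 onset /dp/ has 2 consonants (> 1).
This is a violation of constraint 4: "An onset contains at most one consonant (no onset clusters)."
The remaining constraints (1, 2, 3, 5) are satisfied.

4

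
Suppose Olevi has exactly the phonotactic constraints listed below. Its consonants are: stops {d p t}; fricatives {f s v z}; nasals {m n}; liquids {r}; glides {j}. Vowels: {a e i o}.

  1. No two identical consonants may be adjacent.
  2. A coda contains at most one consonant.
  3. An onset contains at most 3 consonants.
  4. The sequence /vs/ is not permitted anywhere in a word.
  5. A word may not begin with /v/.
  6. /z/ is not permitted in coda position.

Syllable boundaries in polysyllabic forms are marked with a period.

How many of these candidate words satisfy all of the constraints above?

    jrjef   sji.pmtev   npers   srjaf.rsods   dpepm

2

jrjef — σ1 onset /jrj/ (3C), coda /f/ ok → permitted
sji.pmtev — σ1 onset /sj/ (2C), coda /∅/ ok; σ2 onset /pmt/ (3C), coda /v/ ok → permitted
npers — violates constraint 2: syllable 1 coda /rs/ has 2 consonants (> 1) → not permitted
srjaf.rsods — violates constraint 2: syllable 2 coda /ds/ has 2 consonants (> 1) → not permitted
dpepm — violates constraint 2: syllable 1 coda /pm/ has 2 consonants (> 1) → not permitted
Permitted: jrjef, sji.pmtev → 2.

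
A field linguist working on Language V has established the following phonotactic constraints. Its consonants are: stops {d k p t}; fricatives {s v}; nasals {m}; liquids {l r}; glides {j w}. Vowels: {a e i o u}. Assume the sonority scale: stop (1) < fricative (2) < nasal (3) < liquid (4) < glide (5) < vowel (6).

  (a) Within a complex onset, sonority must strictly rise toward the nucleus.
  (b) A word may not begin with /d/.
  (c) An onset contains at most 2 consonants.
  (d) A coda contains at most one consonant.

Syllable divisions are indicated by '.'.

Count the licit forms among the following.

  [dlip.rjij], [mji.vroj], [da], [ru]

2

[dlip.rjij] — violates constraint (b): word begins with /d/ → illicit
[mji.vroj] — σ1 onset /mj/ (3→5 rises), coda /∅/ ok; σ2 onset /vr/ (2→4 rises), coda /j/ ok → licit
[da] — violates constraint (b): word begins with /d/ → illicit
[ru] — σ1 onset /r/, coda /∅/ ok → licit
Licit: [mji.vroj], [ru] → 2.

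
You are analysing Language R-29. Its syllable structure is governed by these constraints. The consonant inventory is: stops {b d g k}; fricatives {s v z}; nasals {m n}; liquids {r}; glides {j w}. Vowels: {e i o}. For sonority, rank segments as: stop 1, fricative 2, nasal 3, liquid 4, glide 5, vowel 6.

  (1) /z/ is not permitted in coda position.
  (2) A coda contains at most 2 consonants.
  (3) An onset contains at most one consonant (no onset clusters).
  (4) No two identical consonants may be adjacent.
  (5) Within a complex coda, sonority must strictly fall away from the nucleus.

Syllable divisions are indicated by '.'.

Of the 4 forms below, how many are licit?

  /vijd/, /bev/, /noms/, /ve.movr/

/vijd/ — σ1 onset /v/, coda /jd/ (5→1 falls) ok → licit
/bev/ — σ1 onset /b/, coda /v/ ok → licit
/noms/ — σ1 onset /n/, coda /ms/ (3→2 falls) ok → licit
/ve.movr/ — violates constraint 5: syllable 2 coda /vr/: /v/ (fricative, 2) → /r/ (liquid, 4) does not fall → illicit
Licit: /vijd/, /bev/, /noms/ → 3.

3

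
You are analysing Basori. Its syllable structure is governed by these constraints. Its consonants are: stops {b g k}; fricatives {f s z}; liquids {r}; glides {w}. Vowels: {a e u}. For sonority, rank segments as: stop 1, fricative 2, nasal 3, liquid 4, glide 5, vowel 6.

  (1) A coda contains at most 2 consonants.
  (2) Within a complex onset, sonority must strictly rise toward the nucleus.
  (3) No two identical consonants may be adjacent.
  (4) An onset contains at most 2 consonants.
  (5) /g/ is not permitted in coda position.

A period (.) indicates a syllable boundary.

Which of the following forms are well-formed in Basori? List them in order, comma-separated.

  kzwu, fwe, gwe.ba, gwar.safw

kzwu — violates constraint 4: syllable 1 onset /kzw/ has 3 consonants (> 2) → ill-formed
fwe — σ1 onset /fw/ (2→5 rises), coda /∅/ ok → well-formed
gwe.ba — σ1 onset /gw/ (1→5 rises), coda /∅/ ok; σ2 onset /b/, coda /∅/ ok → well-formed
gwar.safw — σ1 onset /gw/ (1→5 rises), coda /r/ ok; σ2 onset /s/, coda /fw/ (2C) ok → well-formed

fwe, gwe.ba, gwar.safw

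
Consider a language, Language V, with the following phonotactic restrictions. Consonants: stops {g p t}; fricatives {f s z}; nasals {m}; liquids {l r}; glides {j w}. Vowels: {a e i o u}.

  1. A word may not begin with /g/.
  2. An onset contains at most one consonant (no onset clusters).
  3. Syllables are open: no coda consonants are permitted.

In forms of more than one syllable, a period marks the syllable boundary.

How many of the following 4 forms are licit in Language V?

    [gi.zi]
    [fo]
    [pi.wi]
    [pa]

3

[gi.zi] — violates constraint 1: word begins with /g/ → illicit
[fo] — σ1 onset /f/, coda /∅/ ok → licit
[pi.wi] — σ1 onset /p/, coda /∅/ ok; σ2 onset /w/, coda /∅/ ok → licit
[pa] — σ1 onset /p/, coda /∅/ ok → licit
Licit: [fo], [pi.wi], [pa] → 3.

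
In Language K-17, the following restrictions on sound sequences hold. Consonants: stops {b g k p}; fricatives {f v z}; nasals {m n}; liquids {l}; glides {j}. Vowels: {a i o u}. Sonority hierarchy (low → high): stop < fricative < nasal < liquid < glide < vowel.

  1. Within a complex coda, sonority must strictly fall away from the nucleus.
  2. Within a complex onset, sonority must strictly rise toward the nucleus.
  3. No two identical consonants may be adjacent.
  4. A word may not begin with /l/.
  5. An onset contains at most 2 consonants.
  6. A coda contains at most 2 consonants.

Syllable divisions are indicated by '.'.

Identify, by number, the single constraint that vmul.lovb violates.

3

vmul.lovb: adjacent identical consonants /ll/.
This is a violation of constraint 3: "No two identical consonants may be adjacent."
The remaining constraints (1, 2, 4, 5, 6) are satisfied.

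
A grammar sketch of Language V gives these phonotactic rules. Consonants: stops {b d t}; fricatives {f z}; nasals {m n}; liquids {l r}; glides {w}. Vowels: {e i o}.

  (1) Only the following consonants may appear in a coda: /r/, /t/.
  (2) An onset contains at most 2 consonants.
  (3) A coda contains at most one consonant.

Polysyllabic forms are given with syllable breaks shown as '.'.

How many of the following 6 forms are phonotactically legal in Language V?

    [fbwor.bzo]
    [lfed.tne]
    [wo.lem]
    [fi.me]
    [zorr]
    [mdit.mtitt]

[fbwor.bzo] — violates constraint 2: syllable 1 onset /fbw/ has 3 consonants (> 2) → phonotactically illegal
[lfed.tne] — violates constraint 1: syllable 1 coda contains /d/, which is not a licensed coda consonant → phonotactically illegal
[wo.lem] — violates constraint 1: syllable 2 coda contains /m/, which is not a licensed coda consonant → phonotactically illegal
[fi.me] — σ1 onset /f/, coda /∅/ ok; σ2 onset /m/, coda /∅/ ok → phonotactically legal
[zorr] — violates constraint 3: syllable 1 coda /rr/ has 2 consonants (> 1) → phonotactically illegal
[mdit.mtitt] — violates constraint 3: syllable 2 coda /tt/ has 2 consonants (> 1) → phonotactically illegal
Phonotactically legal: [fi.me] → 1.

1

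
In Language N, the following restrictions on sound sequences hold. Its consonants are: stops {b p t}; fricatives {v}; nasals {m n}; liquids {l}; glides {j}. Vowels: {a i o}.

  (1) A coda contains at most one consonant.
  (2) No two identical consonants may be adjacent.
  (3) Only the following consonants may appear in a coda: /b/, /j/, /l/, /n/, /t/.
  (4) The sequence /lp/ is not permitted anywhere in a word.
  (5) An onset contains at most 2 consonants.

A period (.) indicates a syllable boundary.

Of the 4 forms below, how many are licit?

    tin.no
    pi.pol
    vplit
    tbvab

1

tin.no — violates constraint 2: adjacent identical consonants /nn/ → illicit
pi.pol — σ1 onset /p/, coda /∅/ ok; σ2 onset /p/, coda /l/ ok → licit
vplit — violates constraint 5: syllable 1 onset /vpl/ has 3 consonants (> 2) → illicit
tbvab — violates constraint 5: syllable 1 onset /tbv/ has 3 consonants (> 2) → illicit
Licit: pi.pol → 1.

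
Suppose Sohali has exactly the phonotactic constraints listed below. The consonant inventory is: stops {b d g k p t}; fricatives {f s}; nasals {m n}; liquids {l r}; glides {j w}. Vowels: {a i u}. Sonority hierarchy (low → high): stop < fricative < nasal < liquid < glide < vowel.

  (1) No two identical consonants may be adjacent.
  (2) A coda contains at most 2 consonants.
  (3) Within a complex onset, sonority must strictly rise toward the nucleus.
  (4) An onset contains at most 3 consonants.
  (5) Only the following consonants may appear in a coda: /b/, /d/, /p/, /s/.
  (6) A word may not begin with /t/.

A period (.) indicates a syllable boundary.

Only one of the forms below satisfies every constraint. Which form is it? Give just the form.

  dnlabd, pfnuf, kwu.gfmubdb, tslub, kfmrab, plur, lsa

dnlabd

dnlabd — σ1 onset /dnl/ (1→3→4 rises), coda /bd/ (2C) ok → well-formed
pfnuf — violates constraint 5: syllable 1 coda contains /f/, which is not a licensed coda consonant → ill-formed
kwu.gfmubdb — violates constraint 2: syllable 2 coda /bdb/ has 3 consonants (> 2) → ill-formed
tslub — violates constraint 6: word begins with /t/ → ill-formed
kfmrab — violates constraint 4: syllable 1 onset /kfmr/ has 4 consonants (> 3) → ill-formed
plur — violates constraint 5: syllable 1 coda contains /r/, which is not a licensed coda consonant → ill-formed
lsa — violates constraint 3: syllable 1 onset /ls/: /l/ (liquid, 4) → /s/ (fricative, 2) does not rise → ill-formed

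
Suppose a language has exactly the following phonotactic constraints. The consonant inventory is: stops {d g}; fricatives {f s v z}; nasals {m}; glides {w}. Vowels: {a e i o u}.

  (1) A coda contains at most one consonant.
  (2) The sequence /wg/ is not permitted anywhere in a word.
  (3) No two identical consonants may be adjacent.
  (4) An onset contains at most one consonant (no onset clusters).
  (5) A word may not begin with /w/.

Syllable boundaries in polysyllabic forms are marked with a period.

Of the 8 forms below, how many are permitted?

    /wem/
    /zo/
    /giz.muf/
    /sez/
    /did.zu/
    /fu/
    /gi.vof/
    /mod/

7

/wem/ — violates constraint 5: word begins with /w/ → not permitted
/zo/ — σ1 onset /z/, coda /∅/ ok → permitted
/giz.muf/ — σ1 onset /g/, coda /z/ ok; σ2 onset /m/, coda /f/ ok → permitted
/sez/ — σ1 onset /s/, coda /z/ ok → permitted
/did.zu/ — σ1 onset /d/, coda /d/ ok; σ2 onset /z/, coda /∅/ ok → permitted
/fu/ — σ1 onset /f/, coda /∅/ ok → permitted
/gi.vof/ — σ1 onset /g/, coda /∅/ ok; σ2 onset /v/, coda /f/ ok → permitted
/mod/ — σ1 onset /m/, coda /d/ ok → permitted
Permitted: /zo/, /giz.muf/, /sez/, /did.zu/, /fu/, /gi.vof/, /mod/ → 7.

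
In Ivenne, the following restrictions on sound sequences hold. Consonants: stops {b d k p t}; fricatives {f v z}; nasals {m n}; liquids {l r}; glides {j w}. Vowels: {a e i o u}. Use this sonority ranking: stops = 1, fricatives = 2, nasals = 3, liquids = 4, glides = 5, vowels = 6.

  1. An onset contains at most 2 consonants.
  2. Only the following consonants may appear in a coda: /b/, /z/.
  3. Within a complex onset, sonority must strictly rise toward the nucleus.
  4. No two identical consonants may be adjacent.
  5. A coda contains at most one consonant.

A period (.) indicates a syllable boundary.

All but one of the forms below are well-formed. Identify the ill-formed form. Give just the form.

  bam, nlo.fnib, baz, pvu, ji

bam

bam — violates constraint 2: syllable 1 coda contains /m/, which is not a licensed coda consonant → ill-formed
nlo.fnib — σ1 onset /nl/ (3→4 rises), coda /∅/ ok; σ2 onset /fn/ (2→3 rises), coda /b/ ok → well-formed
baz — σ1 onset /b/, coda /z/ ok → well-formed
pvu — σ1 onset /pv/ (1→2 rises), coda /∅/ ok → well-formed
ji — σ1 onset /j/, coda /∅/ ok → well-formed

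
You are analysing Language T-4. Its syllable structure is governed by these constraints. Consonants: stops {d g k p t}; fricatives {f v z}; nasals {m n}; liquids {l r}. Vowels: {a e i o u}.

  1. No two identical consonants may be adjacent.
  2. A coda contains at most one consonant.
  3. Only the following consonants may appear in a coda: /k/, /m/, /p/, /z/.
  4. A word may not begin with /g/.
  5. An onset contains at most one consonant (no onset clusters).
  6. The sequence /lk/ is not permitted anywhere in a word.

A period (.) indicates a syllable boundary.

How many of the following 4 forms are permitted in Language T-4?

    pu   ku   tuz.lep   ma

4

pu — σ1 onset /p/, coda /∅/ ok → permitted
ku — σ1 onset /k/, coda /∅/ ok → permitted
tuz.lep — σ1 onset /t/, coda /z/ ok; σ2 onset /l/, coda /p/ ok → permitted
ma — σ1 onset /m/, coda /∅/ ok → permitted
Permitted: pu, ku, tuz.lep, ma → 4.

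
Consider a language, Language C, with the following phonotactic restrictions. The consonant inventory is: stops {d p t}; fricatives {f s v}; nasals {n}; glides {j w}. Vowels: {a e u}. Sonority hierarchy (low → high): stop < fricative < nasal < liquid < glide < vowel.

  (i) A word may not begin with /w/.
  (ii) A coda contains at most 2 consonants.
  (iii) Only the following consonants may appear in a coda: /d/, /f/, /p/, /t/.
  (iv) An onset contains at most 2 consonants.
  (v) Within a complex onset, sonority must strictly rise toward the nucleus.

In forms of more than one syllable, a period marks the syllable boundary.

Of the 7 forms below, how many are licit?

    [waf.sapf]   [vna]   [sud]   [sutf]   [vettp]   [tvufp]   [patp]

[waf.sapf] — violates constraint (i): word begins with /w/ → illicit
[vna] — σ1 onset /vn/ (2→3 rises), coda /∅/ ok → licit
[sud] — σ1 onset /s/, coda /d/ ok → licit
[sutf] — σ1 onset /s/, coda /tf/ (2C) ok → licit
[vettp] — violates constraint (ii): syllable 1 coda /ttp/ has 3 consonants (> 2) → illicit
[tvufp] — σ1 onset /tv/ (1→2 rises), coda /fp/ (2C) ok → licit
[patp] — σ1 onset /p/, coda /tp/ (2C) ok → licit
Licit: [vna], [sud], [sutf], [tvufp], [patp] → 5.

5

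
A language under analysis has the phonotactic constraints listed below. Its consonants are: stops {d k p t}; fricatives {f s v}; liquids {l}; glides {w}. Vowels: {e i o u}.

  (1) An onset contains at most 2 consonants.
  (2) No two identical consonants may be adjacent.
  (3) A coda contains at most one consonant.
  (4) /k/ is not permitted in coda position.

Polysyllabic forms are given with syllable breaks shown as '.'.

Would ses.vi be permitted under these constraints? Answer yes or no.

ses.vi — σ1 onset /s/, coda /s/ ok; σ2 onset /v/, coda /∅/ ok → permitted

yes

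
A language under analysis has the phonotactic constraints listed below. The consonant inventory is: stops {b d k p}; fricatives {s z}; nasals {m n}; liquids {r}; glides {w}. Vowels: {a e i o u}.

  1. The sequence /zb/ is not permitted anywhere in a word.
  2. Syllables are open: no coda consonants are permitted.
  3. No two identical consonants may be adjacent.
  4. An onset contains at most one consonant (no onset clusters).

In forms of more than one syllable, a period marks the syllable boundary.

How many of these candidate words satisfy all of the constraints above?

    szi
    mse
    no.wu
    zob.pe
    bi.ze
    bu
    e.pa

szi — violates constraint 4: syllable 1 onset /sz/ has 2 consonants (> 1) → phonotactically illegal
mse — violates constraint 4: syllable 1 onset /ms/ has 2 consonants (> 1) → phonotactically illegal
no.wu — σ1 onset /n/, coda /∅/ ok; σ2 onset /w/, coda /∅/ ok → phonotactically legal
zob.pe — violates constraint 2: syllable 1 coda /b/ has 1 consonant (> 0) → phonotactically illegal
bi.ze — σ1 onset /b/, coda /∅/ ok; σ2 onset /z/, coda /∅/ ok → phonotactically legal
bu — σ1 onset /b/, coda /∅/ ok → phonotactically legal
e.pa — σ1 onset /∅/, coda /∅/ ok; σ2 onset /p/, coda /∅/ ok → phonotactically legal
Phonotactically legal: no.wu, bi.ze, bu, e.pa → 4.

4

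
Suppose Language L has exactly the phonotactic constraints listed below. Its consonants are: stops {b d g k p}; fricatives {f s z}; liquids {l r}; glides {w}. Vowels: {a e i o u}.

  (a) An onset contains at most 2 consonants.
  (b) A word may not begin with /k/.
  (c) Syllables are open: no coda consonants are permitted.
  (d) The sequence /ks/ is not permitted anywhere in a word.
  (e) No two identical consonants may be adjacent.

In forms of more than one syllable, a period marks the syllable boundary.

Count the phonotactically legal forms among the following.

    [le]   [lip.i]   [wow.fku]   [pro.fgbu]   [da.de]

[le] — σ1 onset /l/, coda /∅/ ok → phonotactically legal
[lip.i] — violates constraint (c): syllable 1 coda /p/ has 1 consonant (> 0) → phonotactically illegal
[wow.fku] — violates constraint (c): syllable 1 coda /w/ has 1 consonant (> 0) → phonotactically illegal
[pro.fgbu] — violates constraint (a): syllable 2 onset /fgb/ has 3 consonants (> 2) → phonotactically illegal
[da.de] — σ1 onset /d/, coda /∅/ ok; σ2 onset /d/, coda /∅/ ok → phonotactically legal
Phonotactically legal: [le], [da.de] → 2.

2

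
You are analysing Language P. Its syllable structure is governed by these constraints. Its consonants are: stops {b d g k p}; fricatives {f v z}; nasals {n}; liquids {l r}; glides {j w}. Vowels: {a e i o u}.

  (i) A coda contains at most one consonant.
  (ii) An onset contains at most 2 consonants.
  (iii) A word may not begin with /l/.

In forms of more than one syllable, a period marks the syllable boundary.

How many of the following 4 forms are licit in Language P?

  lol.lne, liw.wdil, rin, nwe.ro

lol.lne — violates constraint (iii): word begins with /l/ → illicit
liw.wdil — violates constraint (iii): word begins with /l/ → illicit
rin — σ1 onset /r/, coda /n/ ok → licit
nwe.ro — σ1 onset /nw/ (2C), coda /∅/ ok; σ2 onset /r/, coda /∅/ ok → licit
Licit: rin, nwe.ro → 2.

2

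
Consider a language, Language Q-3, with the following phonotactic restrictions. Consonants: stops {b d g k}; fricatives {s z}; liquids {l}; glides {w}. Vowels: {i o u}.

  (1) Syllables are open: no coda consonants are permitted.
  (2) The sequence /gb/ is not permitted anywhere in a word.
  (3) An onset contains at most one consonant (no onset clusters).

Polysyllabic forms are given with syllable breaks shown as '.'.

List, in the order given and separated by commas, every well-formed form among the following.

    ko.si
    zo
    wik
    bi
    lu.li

ko.si, zo, bi, lu.li

ko.si — σ1 onset /k/, coda /∅/ ok; σ2 onset /s/, coda /∅/ ok → well-formed
zo — σ1 onset /z/, coda /∅/ ok → well-formed
wik — violates constraint 1: syllable 1 coda /k/ has 1 consonant (> 0) → ill-formed
bi — σ1 onset /b/, coda /∅/ ok → well-formed
lu.li — σ1 onset /l/, coda /∅/ ok; σ2 onset /l/, coda /∅/ ok → well-formed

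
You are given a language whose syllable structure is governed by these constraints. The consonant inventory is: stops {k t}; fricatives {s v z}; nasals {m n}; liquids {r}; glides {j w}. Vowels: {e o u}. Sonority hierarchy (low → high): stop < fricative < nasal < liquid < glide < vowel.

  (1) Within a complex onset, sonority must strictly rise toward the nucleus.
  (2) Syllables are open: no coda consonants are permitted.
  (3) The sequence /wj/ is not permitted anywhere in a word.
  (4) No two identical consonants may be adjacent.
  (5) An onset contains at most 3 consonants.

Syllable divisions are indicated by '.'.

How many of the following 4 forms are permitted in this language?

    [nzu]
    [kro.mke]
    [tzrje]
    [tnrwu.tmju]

[nzu] — violates constraint 1: syllable 1 onset /nz/: /n/ (nasal, 3) → /z/ (fricative, 2) does not rise → not permitted
[kro.mke] — violates constraint 1: syllable 2 onset /mk/: /m/ (nasal, 3) → /k/ (stop, 1) does not rise → not permitted
[tzrje] — violates constraint 5: syllable 1 onset /tzrj/ has 4 consonants (> 3) → not permitted
[tnrwu.tmju] — violates constraint 5: syllable 1 onset /tnrw/ has 4 consonants (> 3) → not permitted
No form is permitted → 0.

0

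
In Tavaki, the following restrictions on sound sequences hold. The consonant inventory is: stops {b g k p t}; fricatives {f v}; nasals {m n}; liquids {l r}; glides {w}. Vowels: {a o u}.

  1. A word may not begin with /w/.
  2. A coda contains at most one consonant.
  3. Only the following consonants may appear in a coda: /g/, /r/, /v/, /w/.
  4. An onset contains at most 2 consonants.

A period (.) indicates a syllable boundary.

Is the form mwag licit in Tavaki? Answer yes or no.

mwag — σ1 onset /mw/ (2C), coda /g/ ok → licit

yes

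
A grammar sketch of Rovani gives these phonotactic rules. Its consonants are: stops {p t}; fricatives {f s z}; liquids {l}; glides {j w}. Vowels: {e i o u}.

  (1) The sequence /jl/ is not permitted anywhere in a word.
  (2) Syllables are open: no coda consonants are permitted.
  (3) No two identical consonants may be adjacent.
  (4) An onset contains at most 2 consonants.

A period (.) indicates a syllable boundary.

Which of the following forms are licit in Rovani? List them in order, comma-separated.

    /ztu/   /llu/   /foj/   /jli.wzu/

/ztu/

/ztu/ — σ1 onset /zt/ (2C), coda /∅/ ok → licit
/llu/ — violates constraint 3: adjacent identical consonants /ll/ → illicit
/foj/ — violates constraint 2: syllable 1 coda /j/ has 1 consonant (> 0) → illicit
/jli.wzu/ — violates constraint 1: contains banned sequence /jl/ → illicit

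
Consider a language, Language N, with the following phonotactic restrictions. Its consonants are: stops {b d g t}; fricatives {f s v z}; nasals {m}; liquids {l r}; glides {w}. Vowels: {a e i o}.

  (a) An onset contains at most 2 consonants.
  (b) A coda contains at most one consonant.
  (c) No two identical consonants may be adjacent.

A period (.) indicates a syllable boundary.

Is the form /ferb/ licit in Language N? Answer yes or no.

no

/ferb/ — violates constraint (b): syllable 1 coda /rb/ has 2 consonants (> 1) → illicit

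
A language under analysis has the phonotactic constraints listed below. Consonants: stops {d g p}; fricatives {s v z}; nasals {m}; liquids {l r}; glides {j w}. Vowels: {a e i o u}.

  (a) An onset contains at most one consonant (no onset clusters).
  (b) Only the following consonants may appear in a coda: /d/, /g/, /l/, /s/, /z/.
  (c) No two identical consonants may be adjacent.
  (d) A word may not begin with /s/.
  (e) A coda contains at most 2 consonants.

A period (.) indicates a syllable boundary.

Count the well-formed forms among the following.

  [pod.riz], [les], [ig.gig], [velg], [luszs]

[pod.riz] — σ1 onset /p/, coda /d/ ok; σ2 onset /r/, coda /z/ ok → well-formed
[les] — σ1 onset /l/, coda /s/ ok → well-formed
[ig.gig] — violates constraint (c): adjacent identical consonants /gg/ → ill-formed
[velg] — σ1 onset /v/, coda /lg/ (2C) ok → well-formed
[luszs] — violates constraint (e): syllable 1 coda /szs/ has 3 consonants (> 2) → ill-formed
Well-formed: [pod.riz], [les], [velg] → 3.

3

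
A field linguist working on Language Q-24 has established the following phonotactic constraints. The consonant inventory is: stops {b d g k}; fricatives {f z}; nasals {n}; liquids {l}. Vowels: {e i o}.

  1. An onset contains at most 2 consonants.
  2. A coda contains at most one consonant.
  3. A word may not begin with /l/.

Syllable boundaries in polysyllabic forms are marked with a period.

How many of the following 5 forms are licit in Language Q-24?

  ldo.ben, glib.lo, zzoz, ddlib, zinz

ldo.ben — violates constraint 3: word begins with /l/ → illicit
glib.lo — σ1 onset /gl/ (2C), coda /b/ ok; σ2 onset /l/, coda /∅/ ok → licit
zzoz — σ1 onset /zz/ (2C), coda /z/ ok → licit
ddlib — violates constraint 1: syllable 1 onset /ddl/ has 3 consonants (> 2) → illicit
zinz — violates constraint 2: syllable 1 coda /nz/ has 2 consonants (> 1) → illicit
Licit: glib.lo, zzoz → 2.

2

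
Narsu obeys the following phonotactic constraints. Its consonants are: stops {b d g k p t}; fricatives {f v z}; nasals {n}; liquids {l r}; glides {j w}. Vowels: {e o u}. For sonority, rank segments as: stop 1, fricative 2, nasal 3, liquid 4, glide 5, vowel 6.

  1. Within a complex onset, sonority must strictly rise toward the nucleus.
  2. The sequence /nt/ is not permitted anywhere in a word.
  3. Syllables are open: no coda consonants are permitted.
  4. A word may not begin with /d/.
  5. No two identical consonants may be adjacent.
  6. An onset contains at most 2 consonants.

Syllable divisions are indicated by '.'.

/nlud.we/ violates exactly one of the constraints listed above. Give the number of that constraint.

/nlud.we/: syllable 1 coda /d/ has 1 consonant (> 0).
This is a violation of constraint 3: "Syllables are open: no coda consonants are permitted."
The remaining constraints (1, 2, 4, 5, 6) are satisfied.

3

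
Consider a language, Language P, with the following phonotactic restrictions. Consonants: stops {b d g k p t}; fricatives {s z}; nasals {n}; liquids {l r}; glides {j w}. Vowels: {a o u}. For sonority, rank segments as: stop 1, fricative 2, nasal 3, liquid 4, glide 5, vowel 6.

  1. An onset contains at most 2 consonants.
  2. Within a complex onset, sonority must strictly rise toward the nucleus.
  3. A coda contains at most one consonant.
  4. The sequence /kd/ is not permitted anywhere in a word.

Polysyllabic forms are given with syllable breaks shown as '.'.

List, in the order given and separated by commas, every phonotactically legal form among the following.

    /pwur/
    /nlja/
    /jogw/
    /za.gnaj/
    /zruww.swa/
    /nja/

/pwur/, /za.gnaj/, /nja/

/pwur/ — σ1 onset /pw/ (1→5 rises), coda /r/ ok → phonotactically legal
/nlja/ — violates constraint 1: syllable 1 onset /nlj/ has 3 consonants (> 2) → phonotactically illegal
/jogw/ — violates constraint 3: syllable 1 coda /gw/ has 2 consonants (> 1) → phonotactically illegal
/za.gnaj/ — σ1 onset /z/, coda /∅/ ok; σ2 onset /gn/ (1→3 rises), coda /j/ ok → phonotactically legal
/zruww.swa/ — violates constraint 3: syllable 1 coda /ww/ has 2 consonants (> 1) → phonotactically illegal
/nja/ — σ1 onset /nj/ (3→5 rises), coda /∅/ ok → phonotactically legal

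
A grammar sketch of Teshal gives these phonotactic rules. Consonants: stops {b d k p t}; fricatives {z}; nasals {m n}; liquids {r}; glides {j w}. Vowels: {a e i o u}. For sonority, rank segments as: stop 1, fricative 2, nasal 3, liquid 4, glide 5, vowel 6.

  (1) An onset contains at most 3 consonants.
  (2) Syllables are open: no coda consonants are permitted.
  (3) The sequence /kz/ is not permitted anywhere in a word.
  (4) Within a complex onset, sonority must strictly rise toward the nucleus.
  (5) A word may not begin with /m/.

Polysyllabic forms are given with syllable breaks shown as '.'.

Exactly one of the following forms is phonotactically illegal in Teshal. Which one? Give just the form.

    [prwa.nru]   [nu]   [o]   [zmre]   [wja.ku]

[wja.ku]

[prwa.nru] — σ1 onset /prw/ (1→4→5 rises), coda /∅/ ok; σ2 onset /nr/ (3→4 rises), coda /∅/ ok → phonotactically legal
[nu] — σ1 onset /n/, coda /∅/ ok → phonotactically legal
[o] — σ1 onset /∅/, coda /∅/ ok → phonotactically legal
[zmre] — σ1 onset /zmr/ (2→3→4 rises), coda /∅/ ok → phonotactically legal
[wja.ku] — violates constraint 4: syllable 1 onset /wj/: /w/ (glide, 5) → /j/ (glide, 5) does not rise → phonotactically illegal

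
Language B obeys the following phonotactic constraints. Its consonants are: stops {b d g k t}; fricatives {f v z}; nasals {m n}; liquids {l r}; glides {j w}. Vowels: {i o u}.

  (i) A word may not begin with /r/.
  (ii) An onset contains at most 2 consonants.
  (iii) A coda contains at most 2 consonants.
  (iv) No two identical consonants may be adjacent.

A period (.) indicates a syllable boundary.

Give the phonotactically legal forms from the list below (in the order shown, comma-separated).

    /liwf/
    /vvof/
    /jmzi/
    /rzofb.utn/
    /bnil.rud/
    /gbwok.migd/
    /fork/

/liwf/, /bnil.rud/, /fork/

/liwf/ — σ1 onset /l/, coda /wf/ (2C) ok → phonotactically legal
/vvof/ — violates constraint (iv): adjacent identical consonants /vv/ → phonotactically illegal
/jmzi/ — violates constraint (ii): syllable 1 onset /jmz/ has 3 consonants (> 2) → phonotactically illegal
/rzofb.utn/ — violates constraint (i): word begins with /r/ → phonotactically illegal
/bnil.rud/ — σ1 onset /bn/ (2C), coda /l/ ok; σ2 onset /r/, coda /d/ ok → phonotactically legal
/gbwok.migd/ — violates constraint (ii): syllable 1 onset /gbw/ has 3 consonants (> 2) → phonotactically illegal
/fork/ — σ1 onset /f/, coda /rk/ (2C) ok → phonotactically legal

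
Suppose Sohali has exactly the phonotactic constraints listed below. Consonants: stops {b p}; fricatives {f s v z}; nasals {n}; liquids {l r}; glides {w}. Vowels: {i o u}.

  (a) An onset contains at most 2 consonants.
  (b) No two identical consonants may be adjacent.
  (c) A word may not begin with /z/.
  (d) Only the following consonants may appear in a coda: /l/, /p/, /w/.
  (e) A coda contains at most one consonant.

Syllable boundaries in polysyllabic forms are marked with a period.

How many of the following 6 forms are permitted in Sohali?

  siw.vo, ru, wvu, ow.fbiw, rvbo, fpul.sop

siw.vo — σ1 onset /s/, coda /w/ ok; σ2 onset /v/, coda /∅/ ok → permitted
ru — σ1 onset /r/, coda /∅/ ok → permitted
wvu — σ1 onset /wv/ (2C), coda /∅/ ok → permitted
ow.fbiw — σ1 onset /∅/, coda /w/ ok; σ2 onset /fb/ (2C), coda /w/ ok → permitted
rvbo — violates constraint (a): syllable 1 onset /rvb/ has 3 consonants (> 2) → not permitted
fpul.sop — σ1 onset /fp/ (2C), coda /l/ ok; σ2 onset /s/, coda /p/ ok → permitted
Permitted: siw.vo, ru, wvu, ow.fbiw, fpul.sop → 5.

5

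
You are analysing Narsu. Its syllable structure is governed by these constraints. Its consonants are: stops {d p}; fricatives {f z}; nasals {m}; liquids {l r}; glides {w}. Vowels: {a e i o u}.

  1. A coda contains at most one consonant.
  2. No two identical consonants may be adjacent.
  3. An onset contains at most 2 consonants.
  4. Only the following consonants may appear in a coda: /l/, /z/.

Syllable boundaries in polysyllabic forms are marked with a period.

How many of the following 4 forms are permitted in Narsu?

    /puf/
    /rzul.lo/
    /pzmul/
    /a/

/puf/ — violates constraint 4: syllable 1 coda contains /f/, which is not a licensed coda consonant → not permitted
/rzul.lo/ — violates constraint 2: adjacent identical consonants /ll/ → not permitted
/pzmul/ — violates constraint 3: syllable 1 onset /pzm/ has 3 consonants (> 2) → not permitted
/a/ — σ1 onset /∅/, coda /∅/ ok → permitted
Permitted: /a/ → 1.

1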